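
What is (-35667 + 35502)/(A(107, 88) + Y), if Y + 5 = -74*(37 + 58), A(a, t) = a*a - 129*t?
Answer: 165/6938 ≈ 0.023782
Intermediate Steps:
A(a, t) = a² - 129*t
Y = -7035 (Y = -5 - 74*(37 + 58) = -5 - 74*95 = -5 - 7030 = -7035)
(-35667 + 35502)/(A(107, 88) + Y) = (-35667 + 35502)/((107² - 129*88) - 7035) = -165/((11449 - 11352) - 7035) = -165/(97 - 7035) = -165/(-6938) = -165*(-1/6938) = 165/6938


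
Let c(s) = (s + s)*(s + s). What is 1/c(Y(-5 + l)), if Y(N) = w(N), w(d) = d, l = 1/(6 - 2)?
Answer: 4/361 ≈ 0.011080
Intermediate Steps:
l = ¼ (l = 1/4 = ¼ ≈ 0.25000)
Y(N) = N
c(s) = 4*s² (c(s) = (2*s)*(2*s) = 4*s²)
1/c(Y(-5 + l)) = 1/(4*(-5 + ¼)²) = 1/(4*(-19/4)²) = 1/(4*(361/16)) = 1/(361/4) = 4/361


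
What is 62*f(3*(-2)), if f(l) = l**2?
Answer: 2232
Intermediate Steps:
62*f(3*(-2)) = 62*(3*(-2))**2 = 62*(-6)**2 = 62*36 = 2232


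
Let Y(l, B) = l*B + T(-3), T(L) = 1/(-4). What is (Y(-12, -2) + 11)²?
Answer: 19321/16 ≈ 1207.6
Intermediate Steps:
T(L) = -¼
Y(l, B) = -¼ + B*l (Y(l, B) = l*B - ¼ = B*l - ¼ = -¼ + B*l)
(Y(-12, -2) + 11)² = ((-¼ - 2*(-12)) + 11)² = ((-¼ + 24) + 11)² = (95/4 + 11)² = (139/4)² = 19321/16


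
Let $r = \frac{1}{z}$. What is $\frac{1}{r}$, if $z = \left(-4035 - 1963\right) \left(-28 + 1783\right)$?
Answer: $-10526490$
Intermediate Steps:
$z = -10526490$ ($z = \left(-4035 + \left(-1973 + 10\right)\right) 1755 = \left(-4035 - 1963\right) 1755 = \left(-5998\right) 1755 = -10526490$)
$r = - \frac{1}{10526490}$ ($r = \frac{1}{-10526490} = - \frac{1}{10526490} \approx -9.4998 \cdot 10^{-8}$)
$\frac{1}{r} = \frac{1}{- \frac{1}{10526490}} = -10526490$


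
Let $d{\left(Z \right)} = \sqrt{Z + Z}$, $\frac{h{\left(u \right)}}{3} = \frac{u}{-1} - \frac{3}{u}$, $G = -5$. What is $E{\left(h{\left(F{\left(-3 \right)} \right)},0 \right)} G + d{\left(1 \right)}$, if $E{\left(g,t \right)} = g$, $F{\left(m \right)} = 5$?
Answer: $84 + \sqrt{2} \approx 85.414$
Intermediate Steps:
$h{\left(u \right)} = - \frac{9}{u} - 3 u$ ($h{\left(u \right)} = 3 \left(\frac{u}{-1} - \frac{3}{u}\right) = 3 \left(u \left(-1\right) - \frac{3}{u}\right) = 3 \left(- u - \frac{3}{u}\right) = - \frac{9}{u} - 3 u$)
$d{\left(Z \right)} = \sqrt{2} \sqrt{Z}$ ($d{\left(Z \right)} = \sqrt{2 Z} = \sqrt{2} \sqrt{Z}$)
$E{\left(h{\left(F{\left(-3 \right)} \right)},0 \right)} G + d{\left(1 \right)} = \left(- \frac{9}{5} - 15\right) \left(-5\right) + \sqrt{2} \sqrt{1} = \left(\left(-9\right) \frac{1}{5} - 15\right) \left(-5\right) + \sqrt{2} \cdot 1 = \left(- \frac{9}{5} - 15\right) \left(-5\right) + \sqrt{2} = \left(- \frac{84}{5}\right) \left(-5\right) + \sqrt{2} = 84 + \sqrt{2}$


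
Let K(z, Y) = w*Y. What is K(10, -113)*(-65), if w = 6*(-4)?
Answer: -176280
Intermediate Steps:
w = -24
K(z, Y) = -24*Y
K(10, -113)*(-65) = -24*(-113)*(-65) = 2712*(-65) = -176280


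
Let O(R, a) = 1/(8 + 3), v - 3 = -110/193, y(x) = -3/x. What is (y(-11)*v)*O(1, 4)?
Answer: 1407/23353 ≈ 0.060249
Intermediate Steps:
v = 469/193 (v = 3 - 110/193 = 469/193 ≈ 2.4301)
O(R, a) = 1/11
(y(-11)*v)*O(1, 4) = (-3/(-11)*(469/193))*(1/11) = (-3*(-1/11)*(469/193))*(1/11) = ((3/11)*(469/193))*(1/11) = (1407/2123)*(1/11) = 1407/23353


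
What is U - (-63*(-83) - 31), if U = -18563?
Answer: -23761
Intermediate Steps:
U - (-63*(-83) - 31) = -18563 - (-63*(-83) - 31) = -18563 - (5229 - 31) = -18563 - 1*5198 = -18563 - 5198 = -23761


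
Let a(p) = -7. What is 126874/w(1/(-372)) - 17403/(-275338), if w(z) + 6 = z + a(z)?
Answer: -1856439807279/190258558 ≈ -9757.5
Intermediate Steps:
w(z) = -13 + z (w(z) = -6 + (z - 7) = -6 + (-7 + z) = -13 + z)
126874/w(1/(-372)) - 17403/(-275338) = 126874/(-13 + 1/(-372)) - 17403/(-275338) = 126874/(-13 - 1/372) - 17403*(-1/275338) = 126874/(-4837/372) + 17403/275338 = 126874*(-372/4837) + 17403/275338 = -47197128/4837 + 17403/275338 = -1856439807279/190258558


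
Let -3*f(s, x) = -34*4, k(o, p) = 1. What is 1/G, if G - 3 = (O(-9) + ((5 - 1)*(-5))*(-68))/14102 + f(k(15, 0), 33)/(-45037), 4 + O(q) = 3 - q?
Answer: 952667661/2949459971 ≈ 0.32300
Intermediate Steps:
O(q) = -1 - q (O(q) = -4 + (3 - q) = -1 - q)
f(s, x) = 136/3 (f(s, x) = -(-34)*4/3 = -1/3*(-136) = 136/3)
G = 2949459971/952667661 (G = 3 + (((-1 - 1*(-9)) + ((5 - 1)*(-5))*(-68))/14102 + (136/3)/(-45037)) = 3 + (((-1 + 9) + (4*(-5))*(-68))*(1/14102) + (136/3)*(-1/45037)) = 3 + ((8 - 20*(-68))*(1/14102) - 136/135111) = 3 + ((8 + 1360)*(1/14102) - 136/135111) = 3 + (1368*(1/14102) - 136/135111) = 3 + (684/7051 - 136/135111) = 3 + 91456988/952667661 = 2949459971/952667661 ≈ 3.0960)
1/G = 1/(2949459971/952667661) = 952667661/2949459971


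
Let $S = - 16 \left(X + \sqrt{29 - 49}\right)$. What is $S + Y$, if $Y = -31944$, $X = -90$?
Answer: $-30504 - 32 i \sqrt{5} \approx -30504.0 - 71.554 i$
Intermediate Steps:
$S = 1440 - 32 i \sqrt{5}$ ($S = - 16 \left(-90 + \sqrt{29 - 49}\right) = - 16 \left(-90 + \sqrt{-20}\right) = - 16 \left(-90 + 2 i \sqrt{5}\right) = 1440 - 32 i \sqrt{5} \approx 1440.0 - 71.554 i$)
$S + Y = \left(1440 - 32 i \sqrt{5}\right) - 31944 = -30504 - 32 i \sqrt{5}$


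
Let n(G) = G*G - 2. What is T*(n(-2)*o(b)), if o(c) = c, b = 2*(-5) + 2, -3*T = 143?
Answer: 2288/3 ≈ 762.67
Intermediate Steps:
T = -143/3 (T = -⅓*143 = -143/3 ≈ -47.667)
b = -8 (b = -10 + 2 = -8)
n(G) = -2 + G² (n(G) = G² - 2 = -2 + G²)
T*(n(-2)*o(b)) = -143*(-2 + (-2)²)*(-8)/3 = -143*(-2 + 4)*(-8)/3 = -286*(-8)/3 = -143/3*(-16) = 2288/3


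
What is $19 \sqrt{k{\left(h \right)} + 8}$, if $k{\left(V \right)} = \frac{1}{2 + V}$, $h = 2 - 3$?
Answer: $57$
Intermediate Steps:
$h = -1$ ($h = 2 - 3 = -1$)
$19 \sqrt{k{\left(h \right)} + 8} = 19 \sqrt{\frac{1}{2 - 1} + 8} = 19 \sqrt{1^{-1} + 8} = 19 \sqrt{1 + 8} = 19 \sqrt{9} = 19 \cdot 3 = 57$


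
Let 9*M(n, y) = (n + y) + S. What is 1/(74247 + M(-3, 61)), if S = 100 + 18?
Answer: 9/668399 ≈ 1.3465e-5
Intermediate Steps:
S = 118
M(n, y) = 118/9 + n/9 + y/9 (M(n, y) = ((n + y) + 118)/9 = (118 + n + y)/9 = 118/9 + n/9 + y/9)
1/(74247 + M(-3, 61)) = 1/(74247 + (118/9 + (⅑)*(-3) + (⅑)*61)) = 1/(74247 + (118/9 - ⅓ + 61/9)) = 1/(74247 + 176/9) = 1/(668399/9) = 9/668399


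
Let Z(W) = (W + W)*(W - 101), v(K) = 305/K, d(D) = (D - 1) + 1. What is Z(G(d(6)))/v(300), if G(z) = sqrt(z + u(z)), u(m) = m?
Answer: 1440/61 - 24240*sqrt(3)/61 ≈ -664.67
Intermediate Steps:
d(D) = D (d(D) = (-1 + D) + 1 = D)
G(z) = sqrt(2)*sqrt(z) (G(z) = sqrt(z + z) = sqrt(2*z) = sqrt(2)*sqrt(z))
Z(W) = 2*W*(-101 + W) (Z(W) = (2*W)*(-101 + W) = 2*W*(-101 + W))
Z(G(d(6)))/v(300) = (2*(sqrt(2)*sqrt(6))*(-101 + sqrt(2)*sqrt(6)))/((305/300)) = (2*(2*sqrt(3))*(-101 + 2*sqrt(3)))/((305*(1/300))) = (4*sqrt(3)*(-101 + 2*sqrt(3)))/(61/60) = (4*sqrt(3)*(-101 + 2*sqrt(3)))*(60/61) = 240*sqrt(3)*(-101 + 2*sqrt(3))/61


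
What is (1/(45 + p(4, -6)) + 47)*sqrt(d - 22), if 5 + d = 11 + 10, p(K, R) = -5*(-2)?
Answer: 2586*I*sqrt(6)/55 ≈ 115.17*I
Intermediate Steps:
p(K, R) = 10
d = 16 (d = -5 + (11 + 10) = -5 + 21 = 16)
(1/(45 + p(4, -6)) + 47)*sqrt(d - 22) = (1/(45 + 10) + 47)*sqrt(16 - 22) = (1/55 + 47)*sqrt(-6) = (1/55 + 47)*(I*sqrt(6)) = 2586*(I*sqrt(6))/55 = 2586*I*sqrt(6)/55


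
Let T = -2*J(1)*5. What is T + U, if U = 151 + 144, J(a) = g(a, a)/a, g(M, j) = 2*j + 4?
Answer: 235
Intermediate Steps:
g(M, j) = 4 + 2*j
J(a) = (4 + 2*a)/a
T = -60 (T = -2*(2 + 4/1)*5 = -2*(2 + 4*1)*5 = -2*(2 + 4)*5 = -2*6*5 = -12*5 = -60)
U = 295
T + U = -60 + 295 = 235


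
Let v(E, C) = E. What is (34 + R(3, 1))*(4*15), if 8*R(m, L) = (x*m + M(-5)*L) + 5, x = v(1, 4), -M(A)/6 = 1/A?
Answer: 2109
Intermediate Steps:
M(A) = -6/A
x = 1
R(m, L) = 5/8 + m/8 + 3*L/20 (R(m, L) = ((1*m + (-6/(-5))*L) + 5)/8 = ((m + (-6*(-⅕))*L) + 5)/8 = ((m + 6*L/5) + 5)/8 = (5 + m + 6*L/5)/8 = 5/8 + m/8 + 3*L/20)
(34 + R(3, 1))*(4*15) = (34 + (5/8 + (⅛)*3 + (3/20)*1))*(4*15) = (34 + (5/8 + 3/8 + 3/20))*60 = (34 + 23/20)*60 = (703/20)*60 = 2109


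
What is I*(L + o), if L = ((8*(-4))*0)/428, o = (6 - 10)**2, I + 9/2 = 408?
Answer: 6456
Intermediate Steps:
I = 807/2 (I = -9/2 + 408 = 807/2 ≈ 403.50)
o = 16 (o = (-4)**2 = 16)
L = 0 (L = -32*0*(1/428) = 0*(1/428) = 0)
I*(L + o) = 807*(0 + 16)/2 = (807/2)*16 = 6456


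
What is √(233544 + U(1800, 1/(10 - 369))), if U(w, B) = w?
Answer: 4*√14709 ≈ 485.12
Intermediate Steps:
√(233544 + U(1800, 1/(10 - 369))) = √(233544 + 1800) = √235344 = 4*√14709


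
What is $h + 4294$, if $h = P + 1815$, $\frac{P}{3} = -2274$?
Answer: $-713$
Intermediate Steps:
$P = -6822$ ($P = 3 \left(-2274\right) = -6822$)
$h = -5007$ ($h = -6822 + 1815 = -5007$)
$h + 4294 = -5007 + 4294 = -713$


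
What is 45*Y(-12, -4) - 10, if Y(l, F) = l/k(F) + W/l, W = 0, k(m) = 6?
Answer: -100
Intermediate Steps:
Y(l, F) = l/6 (Y(l, F) = l/6 + 0/l = l*(1/6) + 0 = l/6 + 0 = l/6)
45*Y(-12, -4) - 10 = 45*((1/6)*(-12)) - 10 = 45*(-2) - 10 = -90 - 10 = -100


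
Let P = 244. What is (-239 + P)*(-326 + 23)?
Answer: -1515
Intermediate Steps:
(-239 + P)*(-326 + 23) = (-239 + 244)*(-326 + 23) = 5*(-303) = -1515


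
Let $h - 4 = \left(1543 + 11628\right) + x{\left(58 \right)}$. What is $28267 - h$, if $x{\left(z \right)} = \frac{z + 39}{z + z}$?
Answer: $\frac{1750575}{116} \approx 15091.0$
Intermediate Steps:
$x{\left(z \right)} = \frac{39 + z}{2 z}$
$h = \frac{1528397}{116}$ ($h = 4 + \left(\left(1543 + 11628\right) + \frac{39 + 58}{2 \cdot 58}\right) = 4 + \left(13171 + \frac{1}{2} \cdot \frac{1}{58} \cdot 97\right) = 4 + \left(13171 + \frac{97}{116}\right) = 4 + \frac{1527933}{116} = \frac{1528397}{116} \approx 13176.0$)
$28267 - h = 28267 - \frac{1528397}{116} = \frac{1750575}{116}$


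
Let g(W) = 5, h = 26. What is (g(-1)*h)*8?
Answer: 1040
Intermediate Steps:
(g(-1)*h)*8 = (5*26)*8 = 130*8 = 1040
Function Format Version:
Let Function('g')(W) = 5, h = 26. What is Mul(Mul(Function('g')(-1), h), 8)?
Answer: 1040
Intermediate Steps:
Mul(Mul(Function('g')(-1), h), 8) = Mul(Mul(5, 26), 8) = Mul(130, 8) = 1040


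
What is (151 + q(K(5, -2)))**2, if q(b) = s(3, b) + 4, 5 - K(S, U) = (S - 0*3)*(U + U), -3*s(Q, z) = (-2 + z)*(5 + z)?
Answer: 5625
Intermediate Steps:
s(Q, z) = -(-2 + z)*(5 + z)/3
K(S, U) = 5 - 2*S*U (K(S, U) = 5 - (S - 0*3)*(U + U) = 5 - (S - 1*0)*2*U = 5 - (S + 0)*2*U = 5 - S*2*U = 5 - 2*S*U)
q(b) = 22/3 - b - b**2/3 (q(b) = (10/3 - b - b**2/3) + 4 = 22/3 - b - b**2/3)
(151 + q(K(5, -2)))**2 = (151 + (22/3 - (5 - 2*5*(-2)) - (5 - 2*5*(-2))**2/3))**2 = (151 + (22/3 - (5 + 20) - (5 + 20)**2/3))**2 = (151 + (22/3 - 1*25 - 1/3*25**2))**2 = (151 + (22/3 - 25 - 1/3*625))**2 = (151 + (22/3 - 25 - 625/3))**2 = (151 - 226)**2 = (-75)**2 = 5625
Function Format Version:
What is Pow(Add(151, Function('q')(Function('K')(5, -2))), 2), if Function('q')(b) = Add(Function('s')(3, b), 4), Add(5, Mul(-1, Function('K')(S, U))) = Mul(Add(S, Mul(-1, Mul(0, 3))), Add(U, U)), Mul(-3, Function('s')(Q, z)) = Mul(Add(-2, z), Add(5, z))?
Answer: 5625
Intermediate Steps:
Function('s')(Q, z) = Mul(Rational(-1, 3), Add(-2, z), Add(5, z)) (Function('s')(Q, z) = Mul(Rational(-1, 3), Mul(Add(-2, z), Add(5, z))) = Mul(Rational(-1, 3), Add(-2, z), Add(5, z)))
Function('K')(S, U) = Add(5, Mul(-2, S, U)) (Function('K')(S, U) = Add(5, Mul(-1, Mul(Add(S, Mul(-1, Mul(0, 3))), Add(U, U)))) = Add(5, Mul(-1, Mul(Add(S, Mul(-1, 0)), Mul(2, U)))) = Add(5, Mul(-1, Mul(Add(S, 0), Mul(2, U)))) = Add(5, Mul(-1, Mul(S, Mul(2, U)))) = Add(5, Mul(-1, Mul(2, S, U))) = Add(5, Mul(-2, S, U)))
Function('q')(b) = Add(Rational(22, 3), Mul(-1, b), Mul(Rational(-1, 3), Pow(b, 2))) (Function('q')(b) = Add(Add(Rational(10, 3), Mul(-1, b), Mul(Rational(-1, 3), Pow(b, 2))), 4) = Add(Rational(22, 3), Mul(-1, b), Mul(Rational(-1, 3), Pow(b, 2))))
Pow(Add(151, Function('q')(Function('K')(5, -2))), 2) = Pow(Add(151, Add(Rational(22, 3), Mul(-1, Add(5, Mul(-2, 5, -2))), Mul(Rational(-1, 3), Pow(Add(5, Mul(-2, 5, -2)), 2)))), 2) = Pow(Add(151, Add(Rational(22, 3), Mul(-1, Add(5, 20)), Mul(Rational(-1, 3), Pow(Add(5, 20), 2)))), 2) = Pow(Add(151, Add(Rational(22, 3), Mul(-1, 25), Mul(Rational(-1, 3), Pow(25, 2)))), 2) = Pow(Add(151, Add(Rational(22, 3), -25, Mul(Rational(-1, 3), 625))), 2) = Pow(Add(151, Add(Rational(22, 3), -25, Rational(-625, 3))), 2) = Pow(Add(151, -226), 2) = Pow(-75, 2) = 5625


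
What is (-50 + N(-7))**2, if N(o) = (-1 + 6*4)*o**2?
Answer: 1159929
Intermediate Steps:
N(o) = 23*o**2 (N(o) = (-1 + 24)*o**2 = 23*o**2)
(-50 + N(-7))**2 = (-50 + 23*(-7)**2)**2 = (-50 + 23*49)**2 = (-50 + 1127)**2 = 1077**2 = 1159929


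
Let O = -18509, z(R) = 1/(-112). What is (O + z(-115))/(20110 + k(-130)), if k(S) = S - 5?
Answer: -2073009/2237200 ≈ -0.92661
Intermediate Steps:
k(S) = -5 + S
z(R) = -1/112
(O + z(-115))/(20110 + k(-130)) = (-18509 - 1/112)/(20110 + (-5 - 130)) = -2073009/(112*(20110 - 135)) = -2073009/112/19975 = -2073009/112*1/19975 = -2073009/2237200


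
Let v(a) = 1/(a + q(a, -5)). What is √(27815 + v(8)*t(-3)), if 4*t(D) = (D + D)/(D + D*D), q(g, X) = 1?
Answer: √1001339/6 ≈ 166.78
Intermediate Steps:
t(D) = D/(2*(D + D²)) (t(D) = ((D + D)/(D + D*D))/4 = ((2*D)/(D + D²))/4 = (2*D/(D + D²))/4 = D/(2*(D + D²)))
v(a) = 1/(1 + a) (v(a) = 1/(a + 1) = 1/(1 + a))
√(27815 + v(8)*t(-3)) = √(27815 + (1/(2*(1 - 3)))/(1 + 8)) = √(27815 + ((½)/(-2))/9) = √(27815 + ((½)*(-½))/9) = √(27815 + (⅑)*(-¼)) = √(27815 - 1/36) = √(1001339/36) = √1001339/6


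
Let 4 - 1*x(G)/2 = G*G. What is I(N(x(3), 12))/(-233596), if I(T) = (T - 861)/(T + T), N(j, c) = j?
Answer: -871/4671920 ≈ -0.00018643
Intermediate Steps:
x(G) = 8 - 2*G**2 (x(G) = 8 - 2*G*G = 8 - 2*G**2)
I(T) = (-861 + T)/(2*T) (I(T) = (-861 + T)/((2*T)) = (-861 + T)*(1/(2*T)) = (-861 + T)/(2*T))
I(N(x(3), 12))/(-233596) = ((-861 + (8 - 2*3**2))/(2*(8 - 2*3**2)))/(-233596) = ((-861 + (8 - 2*9))/(2*(8 - 2*9)))*(-1/233596) = ((-861 + (8 - 18))/(2*(8 - 18)))*(-1/233596) = ((1/2)*(-861 - 10)/(-10))*(-1/233596) = ((1/2)*(-1/10)*(-871))*(-1/233596) = (871/20)*(-1/233596) = -871/4671920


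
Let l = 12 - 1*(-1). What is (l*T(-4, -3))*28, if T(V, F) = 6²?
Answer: 13104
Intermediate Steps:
T(V, F) = 36
l = 13 (l = 12 + 1 = 13)
(l*T(-4, -3))*28 = (13*36)*28 = 468*28 = 13104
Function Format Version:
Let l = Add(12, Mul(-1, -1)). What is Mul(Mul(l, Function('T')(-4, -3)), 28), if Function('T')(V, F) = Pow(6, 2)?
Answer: 13104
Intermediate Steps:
Function('T')(V, F) = 36
l = 13 (l = Add(12, 1) = 13)
Mul(Mul(l, Function('T')(-4, -3)), 28) = Mul(Mul(13, 36), 28) = Mul(468, 28) = 13104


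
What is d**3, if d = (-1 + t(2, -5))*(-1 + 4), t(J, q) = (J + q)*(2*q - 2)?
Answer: 1157625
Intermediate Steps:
t(J, q) = (-2 + 2*q)*(J + q) (t(J, q) = (J + q)*(-2 + 2*q) = (-2 + 2*q)*(J + q))
d = 105 (d = (-1 + (-2*2 - 2*(-5) + 2*(-5)**2 + 2*2*(-5)))*(-1 + 4) = (-1 + (-4 + 10 + 2*25 - 20))*3 = (-1 + (-4 + 10 + 50 - 20))*3 = (-1 + 36)*3 = 35*3 = 105)
d**3 = 105**3 = 1157625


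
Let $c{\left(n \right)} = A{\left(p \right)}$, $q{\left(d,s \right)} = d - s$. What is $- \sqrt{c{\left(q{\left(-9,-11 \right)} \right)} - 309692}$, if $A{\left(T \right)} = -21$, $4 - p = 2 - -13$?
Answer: $- i \sqrt{309713} \approx - 556.52 i$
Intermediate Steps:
$p = -11$ ($p = 4 - \left(2 - -13\right) = 4 - \left(2 + 13\right) = 4 - 15 = -11$)
$c{\left(n \right)} = -21$
$- \sqrt{c{\left(q{\left(-9,-11 \right)} \right)} - 309692} = - \sqrt{-21 - 309692} = - \sqrt{-309713} = - i \sqrt{309713}$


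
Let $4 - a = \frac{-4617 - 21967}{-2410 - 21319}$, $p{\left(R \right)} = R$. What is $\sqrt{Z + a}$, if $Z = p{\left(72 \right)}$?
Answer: $\frac{2 \sqrt{10540540445}}{23729} \approx 8.6533$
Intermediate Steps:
$Z = 72$
$a = \frac{68332}{23729}$ ($a = 4 - \frac{-4617 - 21967}{-2410 - 21319} = 4 - - \frac{26584}{-23729} = 4 - \left(-26584\right) \left(- \frac{1}{23729}\right) = 4 - \frac{26584}{23729} = \frac{68332}{23729} \approx 2.8797$)
$\sqrt{Z + a} = \sqrt{72 + \frac{68332}{23729}} = \sqrt{\frac{1776820}{23729}} = \frac{2 \sqrt{10540540445}}{23729}$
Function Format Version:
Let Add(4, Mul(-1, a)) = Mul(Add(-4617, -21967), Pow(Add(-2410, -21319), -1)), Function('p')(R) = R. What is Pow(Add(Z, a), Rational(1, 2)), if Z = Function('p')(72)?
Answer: Mul(Rational(2, 23729), Pow(10540540445, Rational(1, 2))) ≈ 8.6533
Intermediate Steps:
Z = 72
a = Rational(68332, 23729) (a = Add(4, Mul(-1, Mul(Add(-4617, -21967), Pow(Add(-2410, -21319), -1)))) = Add(4, Mul(-1, Mul(-26584, Pow(-23729, -1)))) = Add(4, Mul(-1, Mul(-26584, Rational(-1, 23729)))) = Add(4, Mul(-1, Rational(26584, 23729))) = Add(4, Rational(-26584, 23729)) = Rational(68332, 23729) ≈ 2.8797)
Pow(Add(Z, a), Rational(1, 2)) = Pow(Add(72, Rational(68332, 23729)), Rational(1, 2)) = Pow(Rational(1776820, 23729), Rational(1, 2)) = Mul(Rational(2, 23729), Pow(10540540445, Rational(1, 2)))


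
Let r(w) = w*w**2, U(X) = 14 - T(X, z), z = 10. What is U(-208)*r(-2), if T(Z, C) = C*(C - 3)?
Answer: 448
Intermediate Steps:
T(Z, C) = C*(-3 + C)
U(X) = -56 (U(X) = 14 - 10*(-3 + 10) = 14 - 10*7 = 14 - 1*70 = 14 - 70 = -56)
r(w) = w**3
U(-208)*r(-2) = -56*(-2)**3 = -56*(-8) = 448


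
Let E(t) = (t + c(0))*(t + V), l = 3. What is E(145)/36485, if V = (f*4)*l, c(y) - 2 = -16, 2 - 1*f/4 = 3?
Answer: 12707/36485 ≈ 0.34828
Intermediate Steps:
f = -4 (f = 8 - 4*3 = 8 - 12 = -4)
c(y) = -14 (c(y) = 2 - 16 = -14)
V = -48 (V = -4*4*3 = -16*3 = -48)
E(t) = (-48 + t)*(-14 + t) (E(t) = (t - 14)*(t - 48) = (-14 + t)*(-48 + t) = (-48 + t)*(-14 + t))
E(145)/36485 = (672 + 145² - 62*145)/36485 = (672 + 21025 - 8990)*(1/36485) = 12707*(1/36485) = 12707/36485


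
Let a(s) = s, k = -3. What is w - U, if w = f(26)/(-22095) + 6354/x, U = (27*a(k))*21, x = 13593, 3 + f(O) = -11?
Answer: 170338129589/100112445 ≈ 1701.5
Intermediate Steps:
f(O) = -14 (f(O) = -3 - 11 = -14)
U = -1701 (U = (27*(-3))*21 = -81*21 = -1701)
w = 46860644/100112445 (w = -14/(-22095) + 6354/13593 = -14*(-1/22095) + 6354*(1/13593) = 14/22095 + 2118/4531 = 46860644/100112445 ≈ 0.46808)
w - U = 46860644/100112445 - 1*(-1701) = 46860644/100112445 + 1701 = 170338129589/100112445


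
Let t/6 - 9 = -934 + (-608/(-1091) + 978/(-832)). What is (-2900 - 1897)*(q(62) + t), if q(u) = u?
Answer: 459856130913/17456 ≈ 2.6344e+7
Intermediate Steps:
t = -1260292113/226928 (t = 54 + 6*(-934 + (-608/(-1091) + 978/(-832))) = 54 + 6*(-934 + (-608*(-1/1091) + 978*(-1/832))) = 54 + 6*(-934 + (608/1091 - 489/416)) = 54 + 6*(-934 - 280571/453856) = 54 + 6*(-424182075/453856) = 54 - 1272546225/226928 = -1260292113/226928 ≈ -5553.7)
(-2900 - 1897)*(q(62) + t) = (-2900 - 1897)*(62 - 1260292113/226928) = -4797*(-1246222577/226928) = 459856130913/17456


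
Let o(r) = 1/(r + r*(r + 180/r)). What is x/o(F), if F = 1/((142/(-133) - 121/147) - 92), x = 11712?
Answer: 144965974794817536/68768244169 ≈ 2.1080e+6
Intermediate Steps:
F = -2793/262237 (F = 1/((142*(-1/133) - 121*1/147) - 92) = 1/((-142/133 - 121/147) - 92) = 1/(-5281/2793 - 92) = 1/(-262237/2793) = -2793/262237 ≈ -0.010651)
x/o(F) = 11712/(1/(180 - 2793/262237 + (-2793/262237)²)) = 11712/(1/(180 - 2793/262237 + 7800849/68768244169)) = 11712/(1/(12377559323328/68768244169)) = 11712/(68768244169/12377559323328) = 11712*(12377559323328/68768244169) = 144965974794817536/68768244169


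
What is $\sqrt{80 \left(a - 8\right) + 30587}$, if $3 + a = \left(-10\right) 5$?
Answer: $\sqrt{25707} \approx 160.33$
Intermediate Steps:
$a = -53$ ($a = -3 - 50 = -53$)
$\sqrt{80 \left(a - 8\right) + 30587} = \sqrt{80 \left(-53 - 8\right) + 30587} = \sqrt{80 \left(-61\right) + 30587} = \sqrt{-4880 + 30587} = \sqrt{25707}$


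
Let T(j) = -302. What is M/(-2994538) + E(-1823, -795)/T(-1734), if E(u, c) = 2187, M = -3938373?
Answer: -1339916490/226087619 ≈ -5.9265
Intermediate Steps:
M/(-2994538) + E(-1823, -795)/T(-1734) = -3938373/(-2994538) + 2187/(-302) = -3938373*(-1/2994538) + 2187*(-1/302) = 3938373/2994538 - 2187/302 = -1339916490/226087619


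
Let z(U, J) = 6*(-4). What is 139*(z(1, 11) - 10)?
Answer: -4726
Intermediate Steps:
z(U, J) = -24
139*(z(1, 11) - 10) = 139*(-24 - 10) = 139*(-34) = -4726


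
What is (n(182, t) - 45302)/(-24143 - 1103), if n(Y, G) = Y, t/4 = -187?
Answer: 22560/12623 ≈ 1.7872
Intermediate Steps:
t = -748 (t = 4*(-187) = -748)
(n(182, t) - 45302)/(-24143 - 1103) = (182 - 45302)/(-24143 - 1103) = -45120/(-25246) = -45120*(-1/25246) = 22560/12623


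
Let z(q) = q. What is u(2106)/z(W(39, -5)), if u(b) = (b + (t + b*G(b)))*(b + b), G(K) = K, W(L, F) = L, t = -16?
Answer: 479231208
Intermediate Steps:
u(b) = 2*b*(-16 + b + b²) (u(b) = (b + (-16 + b*b))*(b + b) = (b + (-16 + b²))*(2*b) = (-16 + b + b²)*(2*b) = 2*b*(-16 + b + b²))
u(2106)/z(W(39, -5)) = (2*2106*(-16 + 2106 + 2106²))/39 = (2*2106*(-16 + 2106 + 4435236))*(1/39) = (2*2106*4437326)*(1/39) = 18690017112*(1/39) = 479231208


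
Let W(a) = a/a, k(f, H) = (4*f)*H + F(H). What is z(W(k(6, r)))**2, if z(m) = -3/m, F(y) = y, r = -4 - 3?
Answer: 9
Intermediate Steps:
r = -7
k(f, H) = H + 4*H*f (k(f, H) = (4*f)*H + H = 4*H*f + H = H + 4*H*f)
W(a) = 1
z(W(k(6, r)))**2 = (-3/1)**2 = (-3*1)**2 = (-3)**2 = 9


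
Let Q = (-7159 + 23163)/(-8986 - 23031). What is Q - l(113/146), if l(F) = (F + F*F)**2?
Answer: -34696161905337/14547623713552 ≈ -2.3850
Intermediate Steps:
l(F) = (F + F**2)**2
Q = -16004/32017 (Q = 16004/(-32017) = 16004*(-1/32017) = -16004/32017 ≈ -0.49986)
Q - l(113/146) = -16004/32017 - (113/146)**2*(1 + 113/146)**2 = -16004/32017 - 12769*(259/146)**2/21316 = -16004/32017 - 12769*67081/(21316*21316) = -16004/32017 - 1*856557289/454371856 = -16004/32017 - 856557289/454371856 = -34696161905337/14547623713552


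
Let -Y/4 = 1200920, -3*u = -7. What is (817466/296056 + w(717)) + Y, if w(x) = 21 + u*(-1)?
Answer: -92749039711/19308 ≈ -4.8037e+6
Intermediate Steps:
u = 7/3 (u = -⅓*(-7) = 7/3 ≈ 2.3333)
Y = -4803680 (Y = -4*1200920 = -4803680)
w(x) = 56/3 (w(x) = 21 + (7/3)*(-1) = 21 - 7/3 = 56/3)
(817466/296056 + w(717)) + Y = (817466/296056 + 56/3) - 4803680 = (817466*(1/296056) + 56/3) - 4803680 = (17771/6436 + 56/3) - 4803680 = 413729/19308 - 4803680 = -92749039711/19308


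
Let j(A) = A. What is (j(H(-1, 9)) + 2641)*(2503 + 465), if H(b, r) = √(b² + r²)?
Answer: 7838488 + 2968*√82 ≈ 7.8654e+6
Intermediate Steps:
(j(H(-1, 9)) + 2641)*(2503 + 465) = (√((-1)² + 9²) + 2641)*(2503 + 465) = (√(1 + 81) + 2641)*2968 = (√82 + 2641)*2968 = (2641 + √82)*2968 = 7838488 + 2968*√82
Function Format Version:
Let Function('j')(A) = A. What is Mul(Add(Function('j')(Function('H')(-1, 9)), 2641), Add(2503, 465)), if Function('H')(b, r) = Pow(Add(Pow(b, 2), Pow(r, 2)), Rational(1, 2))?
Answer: Add(7838488, Mul(2968, Pow(82, Rational(1, 2)))) ≈ 7.8654e+6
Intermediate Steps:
Mul(Add(Function('j')(Function('H')(-1, 9)), 2641), Add(2503, 465)) = Mul(Add(Pow(Add(Pow(-1, 2), Pow(9, 2)), Rational(1, 2)), 2641), Add(2503, 465)) = Mul(Add(Pow(Add(1, 81), Rational(1, 2)), 2641), 2968) = Mul(Add(Pow(82, Rational(1, 2)), 2641), 2968) = Mul(Add(2641, Pow(82, Rational(1, 2))), 2968) = Add(7838488, Mul(2968, Pow(82, Rational(1, 2))))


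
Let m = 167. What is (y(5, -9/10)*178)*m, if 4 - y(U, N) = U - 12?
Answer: 326986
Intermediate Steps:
y(U, N) = 16 - U (y(U, N) = 4 - (U - 12) = 4 - (-12 + U) = 4 + (12 - U) = 16 - U)
(y(5, -9/10)*178)*m = ((16 - 1*5)*178)*167 = ((16 - 5)*178)*167 = (11*178)*167 = 1958*167 = 326986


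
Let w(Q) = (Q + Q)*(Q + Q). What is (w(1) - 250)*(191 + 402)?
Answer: -145878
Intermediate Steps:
w(Q) = 4*Q**2 (w(Q) = (2*Q)*(2*Q) = 4*Q**2)
(w(1) - 250)*(191 + 402) = (4*1**2 - 250)*(191 + 402) = (4*1 - 250)*593 = (4 - 250)*593 = -246*593 = -145878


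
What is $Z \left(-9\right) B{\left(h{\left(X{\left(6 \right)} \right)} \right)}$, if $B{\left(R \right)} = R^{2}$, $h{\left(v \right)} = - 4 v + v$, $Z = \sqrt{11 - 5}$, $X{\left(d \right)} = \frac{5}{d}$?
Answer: $- \frac{225 \sqrt{6}}{4} \approx -137.78$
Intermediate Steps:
$Z = \sqrt{6} \approx 2.4495$
$h{\left(v \right)} = - 3 v$
$Z \left(-9\right) B{\left(h{\left(X{\left(6 \right)} \right)} \right)} = \sqrt{6} \left(-9\right) \left(- 3 \cdot \frac{5}{6}\right)^{2} = - 9 \sqrt{6} \left(- 3 \cdot 5 \cdot \frac{1}{6}\right)^{2} = - 9 \sqrt{6} \left(\left(-3\right) \frac{5}{6}\right)^{2} = - 9 \sqrt{6} \left(- \frac{5}{2}\right)^{2} = - 9 \sqrt{6} \cdot \frac{25}{4} = - \frac{225 \sqrt{6}}{4}$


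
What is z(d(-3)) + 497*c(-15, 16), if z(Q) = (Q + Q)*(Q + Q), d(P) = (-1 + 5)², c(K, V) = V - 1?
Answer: 8479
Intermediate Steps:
c(K, V) = -1 + V
d(P) = 16 (d(P) = 4² = 16)
z(Q) = 4*Q² (z(Q) = (2*Q)*(2*Q) = 4*Q²)
z(d(-3)) + 497*c(-15, 16) = 4*16² + 497*(-1 + 16) = 4*256 + 497*15 = 1024 + 7455 = 8479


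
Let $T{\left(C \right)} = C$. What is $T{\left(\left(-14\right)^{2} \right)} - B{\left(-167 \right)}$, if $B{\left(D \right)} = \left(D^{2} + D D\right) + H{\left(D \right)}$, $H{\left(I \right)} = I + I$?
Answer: $-55248$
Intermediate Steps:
$H{\left(I \right)} = 2 I$
$B{\left(D \right)} = 2 D + 2 D^{2}$ ($B{\left(D \right)} = \left(D^{2} + D D\right) + 2 D = \left(D^{2} + D^{2}\right) + 2 D = 2 D^{2} + 2 D = 2 D + 2 D^{2}$)
$T{\left(\left(-14\right)^{2} \right)} - B{\left(-167 \right)} = \left(-14\right)^{2} - 2 \left(-167\right) \left(1 - 167\right) = 196 - 2 \left(-167\right) \left(-166\right) = 196 - 55444 = -55248$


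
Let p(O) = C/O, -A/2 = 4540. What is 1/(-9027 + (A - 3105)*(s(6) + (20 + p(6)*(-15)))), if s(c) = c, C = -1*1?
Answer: -2/712599 ≈ -2.8066e-6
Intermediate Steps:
C = -1
A = -9080 (A = -2*4540 = -9080)
p(O) = -1/O
1/(-9027 + (A - 3105)*(s(6) + (20 + p(6)*(-15)))) = 1/(-9027 + (-9080 - 3105)*(6 + (20 - 1/6*(-15)))) = 1/(-9027 - 12185*(6 + (20 - 1*1/6*(-15)))) = 1/(-9027 - 12185*(6 + (20 - 1/6*(-15)))) = 1/(-9027 - 12185*(6 + (20 + 5/2))) = 1/(-9027 - 12185*(6 + 45/2)) = 1/(-9027 - 12185*57/2) = 1/(-9027 - 694545/2) = 1/(-712599/2) = -2/712599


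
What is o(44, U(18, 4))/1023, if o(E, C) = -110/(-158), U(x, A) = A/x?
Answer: 5/7347 ≈ 0.00068055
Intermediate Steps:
o(E, C) = 55/79 (o(E, C) = -110*(-1/158) = 55/79)
o(44, U(18, 4))/1023 = (55/79)/1023 = (55/79)*(1/1023) = 5/7347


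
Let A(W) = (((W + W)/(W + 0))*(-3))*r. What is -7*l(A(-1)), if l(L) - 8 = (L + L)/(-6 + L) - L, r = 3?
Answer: -385/2 ≈ -192.50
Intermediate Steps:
A(W) = -18 (A(W) = (((W + W)/(W + 0))*(-3))*3 = (((2*W)/W)*(-3))*3 = (2*(-3))*3 = -6*3 = -18)
l(L) = 8 - L + 2*L/(-6 + L) (l(L) = 8 + ((L + L)/(-6 + L) - L) = 8 + ((2*L)/(-6 + L) - L) = 8 + (2*L/(-6 + L) - L) = 8 + (-L + 2*L/(-6 + L)) = 8 - L + 2*L/(-6 + L))
-7*l(A(-1)) = -7*(-48 - 1*(-18)² + 16*(-18))/(-6 - 18) = -7*(-48 - 1*324 - 288)/(-24) = -(-7)*(-48 - 324 - 288)/24 = -(-7)*(-660)/24 = -7*55/2 = -385/2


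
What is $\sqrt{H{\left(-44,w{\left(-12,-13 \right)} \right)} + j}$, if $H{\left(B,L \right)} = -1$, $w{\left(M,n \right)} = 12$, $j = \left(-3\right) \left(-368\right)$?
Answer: $\sqrt{1103} \approx 33.211$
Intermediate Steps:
$j = 1104$
$\sqrt{H{\left(-44,w{\left(-12,-13 \right)} \right)} + j} = \sqrt{-1 + 1104} = \sqrt{1103}$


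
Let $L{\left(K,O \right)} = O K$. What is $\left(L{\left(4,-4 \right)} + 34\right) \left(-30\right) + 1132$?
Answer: $592$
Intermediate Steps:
$L{\left(K,O \right)} = K O$
$\left(L{\left(4,-4 \right)} + 34\right) \left(-30\right) + 1132 = \left(4 \left(-4\right) + 34\right) \left(-30\right) + 1132 = \left(-16 + 34\right) \left(-30\right) + 1132 = 18 \left(-30\right) + 1132 = -540 + 1132 = 592$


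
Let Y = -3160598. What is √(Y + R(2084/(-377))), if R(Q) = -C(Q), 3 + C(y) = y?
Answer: 19*I*√1244352967/377 ≈ 1777.8*I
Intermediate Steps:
C(y) = -3 + y
R(Q) = 3 - Q (R(Q) = -(-3 + Q) = 3 - Q)
√(Y + R(2084/(-377))) = √(-3160598 + (3 - 2084/(-377))) = √(-3160598 + (3 - 2084*(-1)/377)) = √(-3160598 + (3 - 1*(-2084/377))) = √(-3160598 + (3 + 2084/377)) = √(-3160598 + 3215/377) = √(-1191542231/377) = 19*I*√1244352967/377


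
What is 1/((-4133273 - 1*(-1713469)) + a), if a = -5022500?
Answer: -1/7442304 ≈ -1.3437e-7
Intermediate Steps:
1/((-4133273 - 1*(-1713469)) + a) = 1/((-4133273 - 1*(-1713469)) - 5022500) = 1/((-4133273 + 1713469) - 5022500) = 1/(-2419804 - 5022500) = 1/(-7442304) = -1/7442304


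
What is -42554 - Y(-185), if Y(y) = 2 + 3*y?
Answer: -42001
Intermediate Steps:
-42554 - Y(-185) = -42554 - (2 + 3*(-185)) = -42554 - (2 - 555) = -42554 - 1*(-553) = -42554 + 553 = -42001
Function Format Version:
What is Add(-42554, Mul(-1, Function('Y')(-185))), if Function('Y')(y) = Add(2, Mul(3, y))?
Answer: -42001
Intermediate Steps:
Add(-42554, Mul(-1, Function('Y')(-185))) = Add(-42554, Mul(-1, Add(2, Mul(3, -185)))) = Add(-42554, Mul(-1, Add(2, -555))) = Add(-42554, Mul(-1, -553)) = Add(-42554, 553) = -42001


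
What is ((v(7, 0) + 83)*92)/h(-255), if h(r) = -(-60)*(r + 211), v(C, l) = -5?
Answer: -299/110 ≈ -2.7182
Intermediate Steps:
h(r) = 12660 + 60*r (h(r) = -(-60)*(211 + r) = -(-12660 - 60*r) = 12660 + 60*r)
((v(7, 0) + 83)*92)/h(-255) = ((-5 + 83)*92)/(12660 + 60*(-255)) = (78*92)/(12660 - 15300) = 7176/(-2640) = 7176*(-1/2640) = -299/110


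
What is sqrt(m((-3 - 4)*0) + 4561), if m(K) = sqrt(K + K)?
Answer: sqrt(4561) ≈ 67.535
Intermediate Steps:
m(K) = sqrt(2)*sqrt(K) (m(K) = sqrt(2*K) = sqrt(2)*sqrt(K))
sqrt(m((-3 - 4)*0) + 4561) = sqrt(sqrt(2)*sqrt((-3 - 4)*0) + 4561) = sqrt(sqrt(2)*sqrt(-7*0) + 4561) = sqrt(sqrt(2)*sqrt(0) + 4561) = sqrt(sqrt(2)*0 + 4561) = sqrt(0 + 4561) = sqrt(4561)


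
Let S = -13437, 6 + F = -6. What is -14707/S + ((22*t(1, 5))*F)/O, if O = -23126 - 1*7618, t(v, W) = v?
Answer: 6329158/5737599 ≈ 1.1031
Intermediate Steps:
F = -12 (F = -6 - 6 = -12)
O = -30744 (O = -23126 - 7618 = -30744)
-14707/S + ((22*t(1, 5))*F)/O = -14707/(-13437) + ((22*1)*(-12))/(-30744) = -14707*(-1/13437) + (22*(-12))*(-1/30744) = 14707/13437 - 264*(-1/30744) = 14707/13437 + 11/1281 = 6329158/5737599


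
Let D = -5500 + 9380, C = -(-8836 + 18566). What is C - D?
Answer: -13610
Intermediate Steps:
C = -9730 (C = -1*9730 = -9730)
D = 3880
C - D = -9730 - 1*3880 = -9730 - 3880 = -13610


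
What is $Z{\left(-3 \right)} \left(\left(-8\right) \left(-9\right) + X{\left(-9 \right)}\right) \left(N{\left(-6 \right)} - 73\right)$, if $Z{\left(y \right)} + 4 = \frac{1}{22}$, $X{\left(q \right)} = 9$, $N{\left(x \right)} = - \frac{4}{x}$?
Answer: $\frac{509733}{22} \approx 23170.0$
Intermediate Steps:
$Z{\left(y \right)} = - \frac{87}{22}$ ($Z{\left(y \right)} = -4 + \frac{1}{22} = - \frac{87}{22}$)
$Z{\left(-3 \right)} \left(\left(-8\right) \left(-9\right) + X{\left(-9 \right)}\right) \left(N{\left(-6 \right)} - 73\right) = - \frac{87 \left(\left(-8\right) \left(-9\right) + 9\right) \left(- \frac{4}{-6} - 73\right)}{22} = - \frac{87 \left(72 + 9\right) \left(\left(-4\right) \left(- \frac{1}{6}\right) - 73\right)}{22} = - \frac{87 \cdot 81 \left(\frac{2}{3} - 73\right)}{22} = - \frac{87 \cdot 81 \left(- \frac{217}{3}\right)}{22} = \left(- \frac{87}{22}\right) \left(-5859\right) = \frac{509733}{22}$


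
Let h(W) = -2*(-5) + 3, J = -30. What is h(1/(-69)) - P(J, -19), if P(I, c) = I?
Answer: 43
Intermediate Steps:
h(W) = 13 (h(W) = 10 + 3 = 13)
h(1/(-69)) - P(J, -19) = 13 - 1*(-30) = 13 + 30 = 43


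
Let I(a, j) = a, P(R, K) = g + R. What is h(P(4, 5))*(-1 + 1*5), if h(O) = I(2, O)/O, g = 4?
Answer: 1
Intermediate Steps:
P(R, K) = 4 + R
h(O) = 2/O
h(P(4, 5))*(-1 + 1*5) = (2/(4 + 4))*(-1 + 1*5) = (2/8)*(-1 + 5) = (2*(⅛))*4 = (¼)*4 = 1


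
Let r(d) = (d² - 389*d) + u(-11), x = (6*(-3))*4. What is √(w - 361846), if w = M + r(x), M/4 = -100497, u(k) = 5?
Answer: I*√730637 ≈ 854.77*I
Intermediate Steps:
x = -72 (x = -18*4 = -72)
M = -401988 (M = 4*(-100497) = -401988)
r(d) = 5 + d² - 389*d (r(d) = (d² - 389*d) + 5 = 5 + d² - 389*d)
w = -368791 (w = -401988 + (5 + (-72)² - 389*(-72)) = -401988 + (5 + 5184 + 28008) = -401988 + 33197 = -368791)
√(w - 361846) = √(-368791 - 361846) = √(-730637) = I*√730637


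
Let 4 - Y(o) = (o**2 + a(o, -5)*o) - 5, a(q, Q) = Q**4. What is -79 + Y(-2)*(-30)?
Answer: -37729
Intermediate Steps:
Y(o) = 9 - o**2 - 625*o (Y(o) = 4 - ((o**2 + (-5)**4*o) - 5) = 4 - ((o**2 + 625*o) - 5) = 4 - (-5 + o**2 + 625*o) = 4 + (5 - o**2 - 625*o) = 9 - o**2 - 625*o)
-79 + Y(-2)*(-30) = -79 + (9 - 1*(-2)**2 - 625*(-2))*(-30) = -79 + (9 - 1*4 + 1250)*(-30) = -79 + (9 - 4 + 1250)*(-30) = -79 + 1255*(-30) = -79 - 37650 = -37729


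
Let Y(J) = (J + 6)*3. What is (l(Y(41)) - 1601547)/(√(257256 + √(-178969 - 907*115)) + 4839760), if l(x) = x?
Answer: -1601406/(4839760 + √(257256 + I*√283274)) ≈ -0.33085 + 3.5864e-8*I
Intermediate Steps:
Y(J) = 18 + 3*J (Y(J) = (6 + J)*3 = 18 + 3*J)
(l(Y(41)) - 1601547)/(√(257256 + √(-178969 - 907*115)) + 4839760) = ((18 + 3*41) - 1601547)/(√(257256 + √(-178969 - 907*115)) + 4839760) = ((18 + 123) - 1601547)/(√(257256 + √(-178969 - 104305)) + 4839760) = (141 - 1601547)/(√(257256 + √(-283274)) + 4839760) = -1601406/(√(257256 + I*√283274) + 4839760) = -1601406/(4839760 + √(257256 + I*√283274))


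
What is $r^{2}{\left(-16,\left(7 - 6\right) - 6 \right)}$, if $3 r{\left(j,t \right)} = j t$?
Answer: $\frac{6400}{9} \approx 711.11$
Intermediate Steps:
$r{\left(j,t \right)} = \frac{j t}{3}$
$r^{2}{\left(-16,\left(7 - 6\right) - 6 \right)} = \left(\frac{1}{3} \left(-16\right) \left(\left(7 - 6\right) - 6\right)\right)^{2} = \left(\frac{1}{3} \left(-16\right) \left(1 - 6\right)\right)^{2} = \left(\frac{1}{3} \left(-16\right) \left(-5\right)\right)^{2} = \left(\frac{80}{3}\right)^{2} = \frac{6400}{9}$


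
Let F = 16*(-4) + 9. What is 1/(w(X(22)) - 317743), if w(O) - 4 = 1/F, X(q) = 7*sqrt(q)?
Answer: -55/17475646 ≈ -3.1472e-6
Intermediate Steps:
F = -55 (F = -64 + 9 = -55)
w(O) = 219/55 (w(O) = 4 + 1/(-55) = 4 - 1/55 = 219/55)
1/(w(X(22)) - 317743) = 1/(219/55 - 317743) = 1/(-17475646/55) = -55/17475646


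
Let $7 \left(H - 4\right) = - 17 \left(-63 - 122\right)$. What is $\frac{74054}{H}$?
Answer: $\frac{518378}{3173} \approx 163.37$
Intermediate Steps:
$H = \frac{3173}{7}$ ($H = 4 + \frac{\left(-17\right) \left(-63 - 122\right)}{7} = 4 + \frac{\left(-17\right) \left(-185\right)}{7} = 4 + \frac{1}{7} \cdot 3145 = 4 + \frac{3145}{7} = \frac{3173}{7} \approx 453.29$)
$\frac{74054}{H} = \frac{74054}{\frac{3173}{7}} = 74054 \cdot \frac{7}{3173} = \frac{518378}{3173}$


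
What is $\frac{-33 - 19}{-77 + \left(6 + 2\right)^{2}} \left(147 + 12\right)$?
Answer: $636$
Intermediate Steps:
$\frac{-33 - 19}{-77 + \left(6 + 2\right)^{2}} \left(147 + 12\right) = - \frac{52}{-77 + 8^{2}} \cdot 159 = - \frac{52}{-77 + 64} \cdot 159 = - \frac{52}{-13} \cdot 159 = \left(-52\right) \left(- \frac{1}{13}\right) 159 = 4 \cdot 159 = 636$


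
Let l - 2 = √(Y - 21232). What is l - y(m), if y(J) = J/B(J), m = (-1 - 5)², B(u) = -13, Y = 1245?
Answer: 62/13 + I*√19987 ≈ 4.7692 + 141.38*I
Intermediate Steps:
l = 2 + I*√19987 (l = 2 + √(1245 - 21232) = 2 + √(-19987) = 2 + I*√19987 ≈ 2.0 + 141.38*I)
m = 36 (m = (-6)² = 36)
y(J) = -J/13 (y(J) = J/(-13) = J*(-1/13) = -J/13)
l - y(m) = (2 + I*√19987) - (-1)*36/13 = (2 + I*√19987) - 1*(-36/13) = (2 + I*√19987) + 36/13 = 62/13 + I*√19987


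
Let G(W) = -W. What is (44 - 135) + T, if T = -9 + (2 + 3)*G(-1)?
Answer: -95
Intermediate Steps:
T = -4 (T = -9 + (2 + 3)*(-1*(-1)) = -9 + 5*1 = -9 + 5 = -4)
(44 - 135) + T = (44 - 135) - 4 = -91 - 4 = -95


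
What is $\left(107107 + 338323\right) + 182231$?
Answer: $627661$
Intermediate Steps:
$\left(107107 + 338323\right) + 182231 = 445430 + 182231 = 627661$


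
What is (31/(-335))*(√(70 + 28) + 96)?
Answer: -2976/335 - 217*√2/335 ≈ -9.7997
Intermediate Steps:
(31/(-335))*(√(70 + 28) + 96) = (31*(-1/335))*(√98 + 96) = -31*(7*√2 + 96)/335 = -31*(96 + 7*√2)/335 = -2976/335 - 217*√2/335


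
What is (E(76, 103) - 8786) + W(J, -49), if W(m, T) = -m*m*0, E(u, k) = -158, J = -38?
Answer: -8944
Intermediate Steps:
W(m, T) = 0 (W(m, T) = -m²*0 = -1*0 = 0)
(E(76, 103) - 8786) + W(J, -49) = (-158 - 8786) + 0 = -8944 + 0 = -8944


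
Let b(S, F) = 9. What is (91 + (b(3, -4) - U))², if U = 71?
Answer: 841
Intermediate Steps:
(91 + (b(3, -4) - U))² = (91 + (9 - 1*71))² = (91 + (9 - 71))² = (91 - 62)² = 29² = 841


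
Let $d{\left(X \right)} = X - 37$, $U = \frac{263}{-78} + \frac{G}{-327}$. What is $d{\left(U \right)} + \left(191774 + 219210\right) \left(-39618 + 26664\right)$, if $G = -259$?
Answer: $- \frac{15087895121993}{2834} \approx -5.3239 \cdot 10^{9}$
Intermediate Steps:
$U = - \frac{7311}{2834}$ ($U = \frac{263}{-78} - \frac{259}{-327} = 263 \left(- \frac{1}{78}\right) - - \frac{259}{327} = - \frac{263}{78} + \frac{259}{327} = - \frac{7311}{2834} \approx -2.5797$)
$d{\left(X \right)} = -37 + X$ ($d{\left(X \right)} = X - 37 = -37 + X$)
$d{\left(U \right)} + \left(191774 + 219210\right) \left(-39618 + 26664\right) = \left(-37 - \frac{7311}{2834}\right) + \left(191774 + 219210\right) \left(-39618 + 26664\right) = - \frac{112169}{2834} + 410984 \left(-12954\right) = - \frac{112169}{2834} - 5323886736 = - \frac{15087895121993}{2834}$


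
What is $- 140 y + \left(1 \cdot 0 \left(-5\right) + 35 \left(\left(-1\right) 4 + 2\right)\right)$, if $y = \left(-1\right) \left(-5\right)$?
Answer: $-770$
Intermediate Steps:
$y = 5$
$- 140 y + \left(1 \cdot 0 \left(-5\right) + 35 \left(\left(-1\right) 4 + 2\right)\right) = \left(-140\right) 5 + \left(1 \cdot 0 \left(-5\right) + 35 \left(\left(-1\right) 4 + 2\right)\right) = -700 + \left(0 \left(-5\right) + 35 \left(-4 + 2\right)\right) = -700 + \left(0 + 35 \left(-2\right)\right) = -700 + \left(0 - 70\right) = -700 - 70 = -770$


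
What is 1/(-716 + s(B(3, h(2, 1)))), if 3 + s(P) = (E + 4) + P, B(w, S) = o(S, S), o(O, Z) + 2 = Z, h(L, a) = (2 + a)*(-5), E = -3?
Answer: -1/735 ≈ -0.0013605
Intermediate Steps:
h(L, a) = -10 - 5*a
o(O, Z) = -2 + Z
B(w, S) = -2 + S
s(P) = -2 + P (s(P) = -3 + ((-3 + 4) + P) = -3 + (1 + P) = -2 + P)
1/(-716 + s(B(3, h(2, 1)))) = 1/(-716 + (-2 + (-2 + (-10 - 5*1)))) = 1/(-716 + (-2 + (-2 + (-10 - 5)))) = 1/(-716 + (-2 + (-2 - 15))) = 1/(-716 + (-2 - 17)) = 1/(-716 - 19) = 1/(-735) = -1/735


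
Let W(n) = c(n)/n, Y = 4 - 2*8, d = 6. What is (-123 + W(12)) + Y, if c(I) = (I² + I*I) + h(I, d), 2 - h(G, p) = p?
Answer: -334/3 ≈ -111.33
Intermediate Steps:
h(G, p) = 2 - p
Y = -12 (Y = 4 - 16 = -12)
c(I) = -4 + 2*I² (c(I) = (I² + I*I) + (2 - 1*6) = (I² + I²) + (2 - 6) = 2*I² - 4 = -4 + 2*I²)
W(n) = (-4 + 2*n²)/n
(-123 + W(12)) + Y = (-123 + (-4/12 + 2*12)) - 12 = (-123 + (-4*1/12 + 24)) - 12 = (-123 + (-⅓ + 24)) - 12 = (-123 + 71/3) - 12 = -298/3 - 12 = -334/3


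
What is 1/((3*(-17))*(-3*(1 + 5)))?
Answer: 1/918 ≈ 0.0010893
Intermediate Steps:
1/((3*(-17))*(-3*(1 + 5))) = 1/(-(-153)*6) = 1/(-51*(-18)) = 1/918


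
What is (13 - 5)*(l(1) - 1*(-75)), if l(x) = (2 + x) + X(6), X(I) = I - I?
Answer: 624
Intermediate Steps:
X(I) = 0
l(x) = 2 + x (l(x) = (2 + x) + 0 = 2 + x)
(13 - 5)*(l(1) - 1*(-75)) = (13 - 5)*((2 + 1) - 1*(-75)) = 8*(3 + 75) = 8*78 = 624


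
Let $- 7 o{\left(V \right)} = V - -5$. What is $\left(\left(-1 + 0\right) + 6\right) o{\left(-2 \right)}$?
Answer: $- \frac{15}{7} \approx -2.1429$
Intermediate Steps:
$o{\left(V \right)} = - \frac{5}{7} - \frac{V}{7}$ ($o{\left(V \right)} = - \frac{V - -5}{7} = - \frac{V + 5}{7} = - \frac{5 + V}{7} = - \frac{5}{7} - \frac{V}{7}$)
$\left(\left(-1 + 0\right) + 6\right) o{\left(-2 \right)} = \left(\left(-1 + 0\right) + 6\right) \left(- \frac{5}{7} - - \frac{2}{7}\right) = \left(-1 + 6\right) \left(- \frac{5}{7} + \frac{2}{7}\right) = 5 \left(- \frac{3}{7}\right) = - \frac{15}{7}$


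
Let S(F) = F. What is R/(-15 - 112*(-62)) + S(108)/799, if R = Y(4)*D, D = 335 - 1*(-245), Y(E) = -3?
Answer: -641928/5536271 ≈ -0.11595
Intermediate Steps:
D = 580 (D = 335 + 245 = 580)
R = -1740 (R = -3*580 = -1740)
R/(-15 - 112*(-62)) + S(108)/799 = -1740/(-15 - 112*(-62)) + 108/799 = -1740/(-15 + 6944) + 108*(1/799) = -1740/6929 + 108/799 = -641928/5536271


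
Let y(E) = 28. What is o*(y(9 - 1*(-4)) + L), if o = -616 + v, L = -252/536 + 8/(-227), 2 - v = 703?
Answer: -1101447927/30418 ≈ -36210.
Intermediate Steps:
v = -701 (v = 2 - 1*703 = 2 - 703 = -701)
L = -15373/30418 (L = -252*1/536 + 8*(-1/227) = -63/134 - 8/227 = -15373/30418 ≈ -0.50539)
o = -1317 (o = -616 - 701 = -1317)
o*(y(9 - 1*(-4)) + L) = -1317*(28 - 15373/30418) = -1317*836331/30418 = -1101447927/30418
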